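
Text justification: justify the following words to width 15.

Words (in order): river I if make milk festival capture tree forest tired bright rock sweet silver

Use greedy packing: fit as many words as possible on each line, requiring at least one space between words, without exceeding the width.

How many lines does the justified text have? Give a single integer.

Answer: 6

Derivation:
Line 1: ['river', 'I', 'if', 'make'] (min_width=15, slack=0)
Line 2: ['milk', 'festival'] (min_width=13, slack=2)
Line 3: ['capture', 'tree'] (min_width=12, slack=3)
Line 4: ['forest', 'tired'] (min_width=12, slack=3)
Line 5: ['bright', 'rock'] (min_width=11, slack=4)
Line 6: ['sweet', 'silver'] (min_width=12, slack=3)
Total lines: 6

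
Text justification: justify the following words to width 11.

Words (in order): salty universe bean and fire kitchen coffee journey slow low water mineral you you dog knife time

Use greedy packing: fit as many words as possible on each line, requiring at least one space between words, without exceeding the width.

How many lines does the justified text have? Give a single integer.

Answer: 12

Derivation:
Line 1: ['salty'] (min_width=5, slack=6)
Line 2: ['universe'] (min_width=8, slack=3)
Line 3: ['bean', 'and'] (min_width=8, slack=3)
Line 4: ['fire'] (min_width=4, slack=7)
Line 5: ['kitchen'] (min_width=7, slack=4)
Line 6: ['coffee'] (min_width=6, slack=5)
Line 7: ['journey'] (min_width=7, slack=4)
Line 8: ['slow', 'low'] (min_width=8, slack=3)
Line 9: ['water'] (min_width=5, slack=6)
Line 10: ['mineral', 'you'] (min_width=11, slack=0)
Line 11: ['you', 'dog'] (min_width=7, slack=4)
Line 12: ['knife', 'time'] (min_width=10, slack=1)
Total lines: 12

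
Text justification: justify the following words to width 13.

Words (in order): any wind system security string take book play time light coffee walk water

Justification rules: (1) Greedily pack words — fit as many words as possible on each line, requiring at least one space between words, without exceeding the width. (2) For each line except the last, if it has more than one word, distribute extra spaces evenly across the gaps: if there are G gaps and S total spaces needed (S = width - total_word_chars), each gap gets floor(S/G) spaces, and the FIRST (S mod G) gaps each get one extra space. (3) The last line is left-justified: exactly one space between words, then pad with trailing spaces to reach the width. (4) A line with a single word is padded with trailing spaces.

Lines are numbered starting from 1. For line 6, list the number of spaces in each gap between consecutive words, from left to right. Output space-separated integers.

Answer: 4

Derivation:
Line 1: ['any', 'wind'] (min_width=8, slack=5)
Line 2: ['system'] (min_width=6, slack=7)
Line 3: ['security'] (min_width=8, slack=5)
Line 4: ['string', 'take'] (min_width=11, slack=2)
Line 5: ['book', 'play'] (min_width=9, slack=4)
Line 6: ['time', 'light'] (min_width=10, slack=3)
Line 7: ['coffee', 'walk'] (min_width=11, slack=2)
Line 8: ['water'] (min_width=5, slack=8)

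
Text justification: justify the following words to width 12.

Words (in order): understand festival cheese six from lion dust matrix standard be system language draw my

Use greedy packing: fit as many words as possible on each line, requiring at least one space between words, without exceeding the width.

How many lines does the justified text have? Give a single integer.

Line 1: ['understand'] (min_width=10, slack=2)
Line 2: ['festival'] (min_width=8, slack=4)
Line 3: ['cheese', 'six'] (min_width=10, slack=2)
Line 4: ['from', 'lion'] (min_width=9, slack=3)
Line 5: ['dust', 'matrix'] (min_width=11, slack=1)
Line 6: ['standard', 'be'] (min_width=11, slack=1)
Line 7: ['system'] (min_width=6, slack=6)
Line 8: ['language'] (min_width=8, slack=4)
Line 9: ['draw', 'my'] (min_width=7, slack=5)
Total lines: 9

Answer: 9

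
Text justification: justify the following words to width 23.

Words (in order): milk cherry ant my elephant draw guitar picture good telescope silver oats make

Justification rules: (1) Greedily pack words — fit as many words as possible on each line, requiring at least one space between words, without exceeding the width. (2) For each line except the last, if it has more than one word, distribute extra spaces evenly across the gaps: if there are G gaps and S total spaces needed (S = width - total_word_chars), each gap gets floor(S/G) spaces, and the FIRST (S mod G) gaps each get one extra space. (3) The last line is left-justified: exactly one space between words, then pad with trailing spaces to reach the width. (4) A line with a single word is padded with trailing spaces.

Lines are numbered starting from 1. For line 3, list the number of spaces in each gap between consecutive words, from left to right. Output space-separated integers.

Answer: 2 1

Derivation:
Line 1: ['milk', 'cherry', 'ant', 'my'] (min_width=18, slack=5)
Line 2: ['elephant', 'draw', 'guitar'] (min_width=20, slack=3)
Line 3: ['picture', 'good', 'telescope'] (min_width=22, slack=1)
Line 4: ['silver', 'oats', 'make'] (min_width=16, slack=7)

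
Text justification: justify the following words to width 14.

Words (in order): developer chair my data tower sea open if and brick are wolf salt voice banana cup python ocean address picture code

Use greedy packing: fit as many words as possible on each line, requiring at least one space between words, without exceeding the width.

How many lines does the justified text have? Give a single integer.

Line 1: ['developer'] (min_width=9, slack=5)
Line 2: ['chair', 'my', 'data'] (min_width=13, slack=1)
Line 3: ['tower', 'sea', 'open'] (min_width=14, slack=0)
Line 4: ['if', 'and', 'brick'] (min_width=12, slack=2)
Line 5: ['are', 'wolf', 'salt'] (min_width=13, slack=1)
Line 6: ['voice', 'banana'] (min_width=12, slack=2)
Line 7: ['cup', 'python'] (min_width=10, slack=4)
Line 8: ['ocean', 'address'] (min_width=13, slack=1)
Line 9: ['picture', 'code'] (min_width=12, slack=2)
Total lines: 9

Answer: 9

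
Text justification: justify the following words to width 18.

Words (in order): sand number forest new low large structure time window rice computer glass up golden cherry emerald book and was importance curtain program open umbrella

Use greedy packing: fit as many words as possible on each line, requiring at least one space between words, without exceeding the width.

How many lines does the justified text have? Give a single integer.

Line 1: ['sand', 'number', 'forest'] (min_width=18, slack=0)
Line 2: ['new', 'low', 'large'] (min_width=13, slack=5)
Line 3: ['structure', 'time'] (min_width=14, slack=4)
Line 4: ['window', 'rice'] (min_width=11, slack=7)
Line 5: ['computer', 'glass', 'up'] (min_width=17, slack=1)
Line 6: ['golden', 'cherry'] (min_width=13, slack=5)
Line 7: ['emerald', 'book', 'and'] (min_width=16, slack=2)
Line 8: ['was', 'importance'] (min_width=14, slack=4)
Line 9: ['curtain', 'program'] (min_width=15, slack=3)
Line 10: ['open', 'umbrella'] (min_width=13, slack=5)
Total lines: 10

Answer: 10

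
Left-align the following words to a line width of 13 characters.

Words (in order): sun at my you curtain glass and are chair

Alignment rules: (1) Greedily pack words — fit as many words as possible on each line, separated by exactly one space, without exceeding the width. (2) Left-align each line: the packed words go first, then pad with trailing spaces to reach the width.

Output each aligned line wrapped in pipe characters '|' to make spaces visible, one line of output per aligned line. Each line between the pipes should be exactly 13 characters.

Answer: |sun at my you|
|curtain glass|
|and are chair|

Derivation:
Line 1: ['sun', 'at', 'my', 'you'] (min_width=13, slack=0)
Line 2: ['curtain', 'glass'] (min_width=13, slack=0)
Line 3: ['and', 'are', 'chair'] (min_width=13, slack=0)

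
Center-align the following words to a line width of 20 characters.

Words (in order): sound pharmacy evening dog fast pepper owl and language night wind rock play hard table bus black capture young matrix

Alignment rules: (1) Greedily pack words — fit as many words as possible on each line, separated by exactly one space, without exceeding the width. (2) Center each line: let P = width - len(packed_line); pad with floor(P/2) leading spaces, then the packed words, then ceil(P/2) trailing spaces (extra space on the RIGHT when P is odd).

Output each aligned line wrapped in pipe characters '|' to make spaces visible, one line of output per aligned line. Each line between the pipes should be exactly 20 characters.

Answer: |   sound pharmacy   |
|  evening dog fast  |
|   pepper owl and   |
|language night wind |
|rock play hard table|
| bus black capture  |
|    young matrix    |

Derivation:
Line 1: ['sound', 'pharmacy'] (min_width=14, slack=6)
Line 2: ['evening', 'dog', 'fast'] (min_width=16, slack=4)
Line 3: ['pepper', 'owl', 'and'] (min_width=14, slack=6)
Line 4: ['language', 'night', 'wind'] (min_width=19, slack=1)
Line 5: ['rock', 'play', 'hard', 'table'] (min_width=20, slack=0)
Line 6: ['bus', 'black', 'capture'] (min_width=17, slack=3)
Line 7: ['young', 'matrix'] (min_width=12, slack=8)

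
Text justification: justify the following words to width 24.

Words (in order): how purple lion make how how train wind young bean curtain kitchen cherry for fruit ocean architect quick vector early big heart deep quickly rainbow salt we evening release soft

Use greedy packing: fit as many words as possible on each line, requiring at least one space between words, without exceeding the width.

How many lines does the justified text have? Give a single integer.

Line 1: ['how', 'purple', 'lion', 'make', 'how'] (min_width=24, slack=0)
Line 2: ['how', 'train', 'wind', 'young'] (min_width=20, slack=4)
Line 3: ['bean', 'curtain', 'kitchen'] (min_width=20, slack=4)
Line 4: ['cherry', 'for', 'fruit', 'ocean'] (min_width=22, slack=2)
Line 5: ['architect', 'quick', 'vector'] (min_width=22, slack=2)
Line 6: ['early', 'big', 'heart', 'deep'] (min_width=20, slack=4)
Line 7: ['quickly', 'rainbow', 'salt', 'we'] (min_width=23, slack=1)
Line 8: ['evening', 'release', 'soft'] (min_width=20, slack=4)
Total lines: 8

Answer: 8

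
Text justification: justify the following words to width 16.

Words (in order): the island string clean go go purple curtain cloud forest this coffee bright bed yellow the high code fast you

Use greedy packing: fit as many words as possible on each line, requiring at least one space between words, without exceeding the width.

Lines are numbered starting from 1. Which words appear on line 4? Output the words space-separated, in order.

Line 1: ['the', 'island'] (min_width=10, slack=6)
Line 2: ['string', 'clean', 'go'] (min_width=15, slack=1)
Line 3: ['go', 'purple'] (min_width=9, slack=7)
Line 4: ['curtain', 'cloud'] (min_width=13, slack=3)
Line 5: ['forest', 'this'] (min_width=11, slack=5)
Line 6: ['coffee', 'bright'] (min_width=13, slack=3)
Line 7: ['bed', 'yellow', 'the'] (min_width=14, slack=2)
Line 8: ['high', 'code', 'fast'] (min_width=14, slack=2)
Line 9: ['you'] (min_width=3, slack=13)

Answer: curtain cloud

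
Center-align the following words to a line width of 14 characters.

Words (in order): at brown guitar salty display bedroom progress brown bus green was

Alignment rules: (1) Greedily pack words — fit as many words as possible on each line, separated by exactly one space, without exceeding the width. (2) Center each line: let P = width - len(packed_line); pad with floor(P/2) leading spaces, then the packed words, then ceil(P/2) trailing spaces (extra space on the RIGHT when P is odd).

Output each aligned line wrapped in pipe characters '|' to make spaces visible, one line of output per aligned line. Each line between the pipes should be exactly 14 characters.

Answer: |   at brown   |
| guitar salty |
|   display    |
|   bedroom    |
|progress brown|
|bus green was |

Derivation:
Line 1: ['at', 'brown'] (min_width=8, slack=6)
Line 2: ['guitar', 'salty'] (min_width=12, slack=2)
Line 3: ['display'] (min_width=7, slack=7)
Line 4: ['bedroom'] (min_width=7, slack=7)
Line 5: ['progress', 'brown'] (min_width=14, slack=0)
Line 6: ['bus', 'green', 'was'] (min_width=13, slack=1)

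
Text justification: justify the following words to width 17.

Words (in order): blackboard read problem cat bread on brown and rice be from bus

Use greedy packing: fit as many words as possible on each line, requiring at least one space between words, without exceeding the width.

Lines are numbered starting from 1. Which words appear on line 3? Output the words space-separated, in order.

Answer: on brown and rice

Derivation:
Line 1: ['blackboard', 'read'] (min_width=15, slack=2)
Line 2: ['problem', 'cat', 'bread'] (min_width=17, slack=0)
Line 3: ['on', 'brown', 'and', 'rice'] (min_width=17, slack=0)
Line 4: ['be', 'from', 'bus'] (min_width=11, slack=6)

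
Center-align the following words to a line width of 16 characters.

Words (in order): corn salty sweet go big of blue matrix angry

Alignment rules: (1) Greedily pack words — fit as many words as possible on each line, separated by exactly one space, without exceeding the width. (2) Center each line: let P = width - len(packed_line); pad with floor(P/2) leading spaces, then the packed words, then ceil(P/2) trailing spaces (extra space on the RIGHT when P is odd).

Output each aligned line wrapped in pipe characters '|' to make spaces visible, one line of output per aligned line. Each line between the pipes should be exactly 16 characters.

Answer: |corn salty sweet|
| go big of blue |
|  matrix angry  |

Derivation:
Line 1: ['corn', 'salty', 'sweet'] (min_width=16, slack=0)
Line 2: ['go', 'big', 'of', 'blue'] (min_width=14, slack=2)
Line 3: ['matrix', 'angry'] (min_width=12, slack=4)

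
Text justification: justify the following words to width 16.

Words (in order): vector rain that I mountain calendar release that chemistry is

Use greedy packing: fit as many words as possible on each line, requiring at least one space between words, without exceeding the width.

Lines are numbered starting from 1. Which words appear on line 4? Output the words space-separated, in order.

Answer: that chemistry

Derivation:
Line 1: ['vector', 'rain', 'that'] (min_width=16, slack=0)
Line 2: ['I', 'mountain'] (min_width=10, slack=6)
Line 3: ['calendar', 'release'] (min_width=16, slack=0)
Line 4: ['that', 'chemistry'] (min_width=14, slack=2)
Line 5: ['is'] (min_width=2, slack=14)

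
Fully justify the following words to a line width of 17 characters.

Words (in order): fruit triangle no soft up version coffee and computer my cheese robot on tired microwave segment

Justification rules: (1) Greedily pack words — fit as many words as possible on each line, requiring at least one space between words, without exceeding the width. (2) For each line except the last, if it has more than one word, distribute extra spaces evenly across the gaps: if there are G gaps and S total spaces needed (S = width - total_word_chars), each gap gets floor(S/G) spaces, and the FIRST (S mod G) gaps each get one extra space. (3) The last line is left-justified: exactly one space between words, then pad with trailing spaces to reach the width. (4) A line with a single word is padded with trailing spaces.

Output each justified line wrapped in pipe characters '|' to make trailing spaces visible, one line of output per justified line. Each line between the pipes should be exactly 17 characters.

Answer: |fruit triangle no|
|soft  up  version|
|coffee        and|
|computer       my|
|cheese  robot  on|
|tired   microwave|
|segment          |

Derivation:
Line 1: ['fruit', 'triangle', 'no'] (min_width=17, slack=0)
Line 2: ['soft', 'up', 'version'] (min_width=15, slack=2)
Line 3: ['coffee', 'and'] (min_width=10, slack=7)
Line 4: ['computer', 'my'] (min_width=11, slack=6)
Line 5: ['cheese', 'robot', 'on'] (min_width=15, slack=2)
Line 6: ['tired', 'microwave'] (min_width=15, slack=2)
Line 7: ['segment'] (min_width=7, slack=10)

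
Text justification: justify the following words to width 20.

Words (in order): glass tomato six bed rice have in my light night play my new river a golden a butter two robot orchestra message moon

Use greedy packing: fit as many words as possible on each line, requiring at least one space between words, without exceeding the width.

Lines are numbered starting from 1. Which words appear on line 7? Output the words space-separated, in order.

Line 1: ['glass', 'tomato', 'six', 'bed'] (min_width=20, slack=0)
Line 2: ['rice', 'have', 'in', 'my'] (min_width=15, slack=5)
Line 3: ['light', 'night', 'play', 'my'] (min_width=19, slack=1)
Line 4: ['new', 'river', 'a', 'golden', 'a'] (min_width=20, slack=0)
Line 5: ['butter', 'two', 'robot'] (min_width=16, slack=4)
Line 6: ['orchestra', 'message'] (min_width=17, slack=3)
Line 7: ['moon'] (min_width=4, slack=16)

Answer: moon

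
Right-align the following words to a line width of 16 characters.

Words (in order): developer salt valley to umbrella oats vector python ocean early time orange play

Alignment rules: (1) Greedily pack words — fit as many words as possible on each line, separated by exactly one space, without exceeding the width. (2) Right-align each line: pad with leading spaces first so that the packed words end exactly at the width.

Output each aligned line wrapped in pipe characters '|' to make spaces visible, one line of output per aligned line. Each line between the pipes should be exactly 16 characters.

Answer: |  developer salt|
|       valley to|
|   umbrella oats|
|   vector python|
|ocean early time|
|     orange play|

Derivation:
Line 1: ['developer', 'salt'] (min_width=14, slack=2)
Line 2: ['valley', 'to'] (min_width=9, slack=7)
Line 3: ['umbrella', 'oats'] (min_width=13, slack=3)
Line 4: ['vector', 'python'] (min_width=13, slack=3)
Line 5: ['ocean', 'early', 'time'] (min_width=16, slack=0)
Line 6: ['orange', 'play'] (min_width=11, slack=5)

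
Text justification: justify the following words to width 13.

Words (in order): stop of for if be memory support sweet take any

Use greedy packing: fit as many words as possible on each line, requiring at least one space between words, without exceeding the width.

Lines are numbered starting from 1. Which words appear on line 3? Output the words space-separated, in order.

Line 1: ['stop', 'of', 'for'] (min_width=11, slack=2)
Line 2: ['if', 'be', 'memory'] (min_width=12, slack=1)
Line 3: ['support', 'sweet'] (min_width=13, slack=0)
Line 4: ['take', 'any'] (min_width=8, slack=5)

Answer: support sweet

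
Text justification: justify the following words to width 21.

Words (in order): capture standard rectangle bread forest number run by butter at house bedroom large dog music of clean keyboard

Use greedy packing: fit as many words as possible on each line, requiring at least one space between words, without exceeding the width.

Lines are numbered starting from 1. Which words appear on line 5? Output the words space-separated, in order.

Line 1: ['capture', 'standard'] (min_width=16, slack=5)
Line 2: ['rectangle', 'bread'] (min_width=15, slack=6)
Line 3: ['forest', 'number', 'run', 'by'] (min_width=20, slack=1)
Line 4: ['butter', 'at', 'house'] (min_width=15, slack=6)
Line 5: ['bedroom', 'large', 'dog'] (min_width=17, slack=4)
Line 6: ['music', 'of', 'clean'] (min_width=14, slack=7)
Line 7: ['keyboard'] (min_width=8, slack=13)

Answer: bedroom large dog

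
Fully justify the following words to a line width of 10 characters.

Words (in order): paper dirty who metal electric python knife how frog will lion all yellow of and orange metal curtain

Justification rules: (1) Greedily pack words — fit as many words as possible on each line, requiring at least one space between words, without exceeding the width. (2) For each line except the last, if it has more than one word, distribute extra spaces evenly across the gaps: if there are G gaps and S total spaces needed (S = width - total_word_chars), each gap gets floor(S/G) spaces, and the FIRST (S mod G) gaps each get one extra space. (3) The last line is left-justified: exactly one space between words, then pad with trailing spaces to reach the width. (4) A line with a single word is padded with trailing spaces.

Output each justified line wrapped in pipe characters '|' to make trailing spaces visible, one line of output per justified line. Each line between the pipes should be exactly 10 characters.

Answer: |paper     |
|dirty  who|
|metal     |
|electric  |
|python    |
|knife  how|
|frog  will|
|lion   all|
|yellow  of|
|and orange|
|metal     |
|curtain   |

Derivation:
Line 1: ['paper'] (min_width=5, slack=5)
Line 2: ['dirty', 'who'] (min_width=9, slack=1)
Line 3: ['metal'] (min_width=5, slack=5)
Line 4: ['electric'] (min_width=8, slack=2)
Line 5: ['python'] (min_width=6, slack=4)
Line 6: ['knife', 'how'] (min_width=9, slack=1)
Line 7: ['frog', 'will'] (min_width=9, slack=1)
Line 8: ['lion', 'all'] (min_width=8, slack=2)
Line 9: ['yellow', 'of'] (min_width=9, slack=1)
Line 10: ['and', 'orange'] (min_width=10, slack=0)
Line 11: ['metal'] (min_width=5, slack=5)
Line 12: ['curtain'] (min_width=7, slack=3)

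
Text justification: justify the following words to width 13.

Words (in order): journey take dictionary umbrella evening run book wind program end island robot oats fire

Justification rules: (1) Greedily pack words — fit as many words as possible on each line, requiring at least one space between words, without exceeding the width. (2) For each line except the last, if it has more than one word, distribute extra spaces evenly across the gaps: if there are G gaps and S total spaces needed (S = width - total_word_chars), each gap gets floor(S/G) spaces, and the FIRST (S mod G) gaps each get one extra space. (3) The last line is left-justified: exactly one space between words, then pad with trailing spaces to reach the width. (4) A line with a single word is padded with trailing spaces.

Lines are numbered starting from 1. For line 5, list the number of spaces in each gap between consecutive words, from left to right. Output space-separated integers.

Answer: 5

Derivation:
Line 1: ['journey', 'take'] (min_width=12, slack=1)
Line 2: ['dictionary'] (min_width=10, slack=3)
Line 3: ['umbrella'] (min_width=8, slack=5)
Line 4: ['evening', 'run'] (min_width=11, slack=2)
Line 5: ['book', 'wind'] (min_width=9, slack=4)
Line 6: ['program', 'end'] (min_width=11, slack=2)
Line 7: ['island', 'robot'] (min_width=12, slack=1)
Line 8: ['oats', 'fire'] (min_width=9, slack=4)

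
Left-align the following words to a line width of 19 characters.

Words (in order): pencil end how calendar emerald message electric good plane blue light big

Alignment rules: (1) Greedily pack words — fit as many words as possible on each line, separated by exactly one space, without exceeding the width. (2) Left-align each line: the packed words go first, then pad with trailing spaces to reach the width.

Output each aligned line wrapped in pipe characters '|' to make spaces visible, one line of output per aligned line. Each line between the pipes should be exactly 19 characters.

Line 1: ['pencil', 'end', 'how'] (min_width=14, slack=5)
Line 2: ['calendar', 'emerald'] (min_width=16, slack=3)
Line 3: ['message', 'electric'] (min_width=16, slack=3)
Line 4: ['good', 'plane', 'blue'] (min_width=15, slack=4)
Line 5: ['light', 'big'] (min_width=9, slack=10)

Answer: |pencil end how     |
|calendar emerald   |
|message electric   |
|good plane blue    |
|light big          |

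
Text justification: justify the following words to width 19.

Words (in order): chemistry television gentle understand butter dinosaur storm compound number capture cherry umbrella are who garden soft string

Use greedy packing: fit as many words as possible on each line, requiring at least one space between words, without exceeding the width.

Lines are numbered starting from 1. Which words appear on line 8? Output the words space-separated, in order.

Line 1: ['chemistry'] (min_width=9, slack=10)
Line 2: ['television', 'gentle'] (min_width=17, slack=2)
Line 3: ['understand', 'butter'] (min_width=17, slack=2)
Line 4: ['dinosaur', 'storm'] (min_width=14, slack=5)
Line 5: ['compound', 'number'] (min_width=15, slack=4)
Line 6: ['capture', 'cherry'] (min_width=14, slack=5)
Line 7: ['umbrella', 'are', 'who'] (min_width=16, slack=3)
Line 8: ['garden', 'soft', 'string'] (min_width=18, slack=1)

Answer: garden soft string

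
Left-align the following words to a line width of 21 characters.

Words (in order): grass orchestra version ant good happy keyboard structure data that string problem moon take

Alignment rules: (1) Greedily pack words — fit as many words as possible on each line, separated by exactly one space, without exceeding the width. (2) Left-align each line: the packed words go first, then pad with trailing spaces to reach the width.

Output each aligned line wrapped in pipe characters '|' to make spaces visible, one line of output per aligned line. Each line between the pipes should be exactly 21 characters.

Line 1: ['grass', 'orchestra'] (min_width=15, slack=6)
Line 2: ['version', 'ant', 'good'] (min_width=16, slack=5)
Line 3: ['happy', 'keyboard'] (min_width=14, slack=7)
Line 4: ['structure', 'data', 'that'] (min_width=19, slack=2)
Line 5: ['string', 'problem', 'moon'] (min_width=19, slack=2)
Line 6: ['take'] (min_width=4, slack=17)

Answer: |grass orchestra      |
|version ant good     |
|happy keyboard       |
|structure data that  |
|string problem moon  |
|take                 |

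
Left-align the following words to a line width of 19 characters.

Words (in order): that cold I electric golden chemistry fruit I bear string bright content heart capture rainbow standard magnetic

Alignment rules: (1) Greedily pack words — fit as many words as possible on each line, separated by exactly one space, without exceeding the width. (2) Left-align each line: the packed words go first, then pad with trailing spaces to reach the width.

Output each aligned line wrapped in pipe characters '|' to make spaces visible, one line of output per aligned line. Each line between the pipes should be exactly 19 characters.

Line 1: ['that', 'cold', 'I'] (min_width=11, slack=8)
Line 2: ['electric', 'golden'] (min_width=15, slack=4)
Line 3: ['chemistry', 'fruit', 'I'] (min_width=17, slack=2)
Line 4: ['bear', 'string', 'bright'] (min_width=18, slack=1)
Line 5: ['content', 'heart'] (min_width=13, slack=6)
Line 6: ['capture', 'rainbow'] (min_width=15, slack=4)
Line 7: ['standard', 'magnetic'] (min_width=17, slack=2)

Answer: |that cold I        |
|electric golden    |
|chemistry fruit I  |
|bear string bright |
|content heart      |
|capture rainbow    |
|standard magnetic  |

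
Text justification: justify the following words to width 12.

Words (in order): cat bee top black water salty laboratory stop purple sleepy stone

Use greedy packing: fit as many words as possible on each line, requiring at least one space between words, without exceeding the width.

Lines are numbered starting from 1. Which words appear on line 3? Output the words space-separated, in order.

Line 1: ['cat', 'bee', 'top'] (min_width=11, slack=1)
Line 2: ['black', 'water'] (min_width=11, slack=1)
Line 3: ['salty'] (min_width=5, slack=7)
Line 4: ['laboratory'] (min_width=10, slack=2)
Line 5: ['stop', 'purple'] (min_width=11, slack=1)
Line 6: ['sleepy', 'stone'] (min_width=12, slack=0)

Answer: salty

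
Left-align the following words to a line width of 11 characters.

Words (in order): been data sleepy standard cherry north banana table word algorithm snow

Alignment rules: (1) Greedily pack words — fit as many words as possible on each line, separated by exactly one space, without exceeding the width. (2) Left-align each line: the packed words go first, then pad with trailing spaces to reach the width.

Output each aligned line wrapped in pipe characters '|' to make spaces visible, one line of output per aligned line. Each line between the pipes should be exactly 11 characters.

Answer: |been data  |
|sleepy     |
|standard   |
|cherry     |
|north      |
|banana     |
|table word |
|algorithm  |
|snow       |

Derivation:
Line 1: ['been', 'data'] (min_width=9, slack=2)
Line 2: ['sleepy'] (min_width=6, slack=5)
Line 3: ['standard'] (min_width=8, slack=3)
Line 4: ['cherry'] (min_width=6, slack=5)
Line 5: ['north'] (min_width=5, slack=6)
Line 6: ['banana'] (min_width=6, slack=5)
Line 7: ['table', 'word'] (min_width=10, slack=1)
Line 8: ['algorithm'] (min_width=9, slack=2)
Line 9: ['snow'] (min_width=4, slack=7)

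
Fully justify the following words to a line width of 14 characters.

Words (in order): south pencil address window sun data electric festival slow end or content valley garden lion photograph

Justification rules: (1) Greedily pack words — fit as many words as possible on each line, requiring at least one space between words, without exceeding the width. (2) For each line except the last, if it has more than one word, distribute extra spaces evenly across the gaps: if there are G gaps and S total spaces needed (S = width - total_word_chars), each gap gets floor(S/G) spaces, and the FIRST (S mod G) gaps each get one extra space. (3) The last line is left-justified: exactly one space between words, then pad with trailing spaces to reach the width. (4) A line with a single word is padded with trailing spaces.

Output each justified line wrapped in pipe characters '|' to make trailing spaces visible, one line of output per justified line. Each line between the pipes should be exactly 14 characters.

Answer: |south   pencil|
|address window|
|sun       data|
|electric      |
|festival  slow|
|end or content|
|valley  garden|
|lion          |
|photograph    |

Derivation:
Line 1: ['south', 'pencil'] (min_width=12, slack=2)
Line 2: ['address', 'window'] (min_width=14, slack=0)
Line 3: ['sun', 'data'] (min_width=8, slack=6)
Line 4: ['electric'] (min_width=8, slack=6)
Line 5: ['festival', 'slow'] (min_width=13, slack=1)
Line 6: ['end', 'or', 'content'] (min_width=14, slack=0)
Line 7: ['valley', 'garden'] (min_width=13, slack=1)
Line 8: ['lion'] (min_width=4, slack=10)
Line 9: ['photograph'] (min_width=10, slack=4)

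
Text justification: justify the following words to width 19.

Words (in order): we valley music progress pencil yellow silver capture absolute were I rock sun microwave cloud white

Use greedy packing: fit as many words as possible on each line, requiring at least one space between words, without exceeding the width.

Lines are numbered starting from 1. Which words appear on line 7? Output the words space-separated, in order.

Answer: white

Derivation:
Line 1: ['we', 'valley', 'music'] (min_width=15, slack=4)
Line 2: ['progress', 'pencil'] (min_width=15, slack=4)
Line 3: ['yellow', 'silver'] (min_width=13, slack=6)
Line 4: ['capture', 'absolute'] (min_width=16, slack=3)
Line 5: ['were', 'I', 'rock', 'sun'] (min_width=15, slack=4)
Line 6: ['microwave', 'cloud'] (min_width=15, slack=4)
Line 7: ['white'] (min_width=5, slack=14)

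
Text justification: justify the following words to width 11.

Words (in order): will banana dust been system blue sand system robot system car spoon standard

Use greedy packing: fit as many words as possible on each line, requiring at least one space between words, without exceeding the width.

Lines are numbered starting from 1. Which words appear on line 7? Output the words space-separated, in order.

Line 1: ['will', 'banana'] (min_width=11, slack=0)
Line 2: ['dust', 'been'] (min_width=9, slack=2)
Line 3: ['system', 'blue'] (min_width=11, slack=0)
Line 4: ['sand', 'system'] (min_width=11, slack=0)
Line 5: ['robot'] (min_width=5, slack=6)
Line 6: ['system', 'car'] (min_width=10, slack=1)
Line 7: ['spoon'] (min_width=5, slack=6)
Line 8: ['standard'] (min_width=8, slack=3)

Answer: spoon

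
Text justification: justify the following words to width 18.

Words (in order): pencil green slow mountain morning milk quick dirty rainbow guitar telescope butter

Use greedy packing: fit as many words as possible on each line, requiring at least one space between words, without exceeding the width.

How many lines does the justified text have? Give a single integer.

Line 1: ['pencil', 'green', 'slow'] (min_width=17, slack=1)
Line 2: ['mountain', 'morning'] (min_width=16, slack=2)
Line 3: ['milk', 'quick', 'dirty'] (min_width=16, slack=2)
Line 4: ['rainbow', 'guitar'] (min_width=14, slack=4)
Line 5: ['telescope', 'butter'] (min_width=16, slack=2)
Total lines: 5

Answer: 5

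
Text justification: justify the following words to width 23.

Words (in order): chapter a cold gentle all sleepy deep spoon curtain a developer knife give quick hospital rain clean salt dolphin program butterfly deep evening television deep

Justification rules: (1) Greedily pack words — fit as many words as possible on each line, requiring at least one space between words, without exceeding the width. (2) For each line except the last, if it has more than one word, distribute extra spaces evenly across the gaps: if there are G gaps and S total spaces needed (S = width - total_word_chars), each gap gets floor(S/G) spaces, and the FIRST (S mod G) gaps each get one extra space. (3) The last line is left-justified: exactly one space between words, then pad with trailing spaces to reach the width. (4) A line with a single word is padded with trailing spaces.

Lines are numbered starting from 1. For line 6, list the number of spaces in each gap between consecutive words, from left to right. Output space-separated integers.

Answer: 3 2

Derivation:
Line 1: ['chapter', 'a', 'cold', 'gentle'] (min_width=21, slack=2)
Line 2: ['all', 'sleepy', 'deep', 'spoon'] (min_width=21, slack=2)
Line 3: ['curtain', 'a', 'developer'] (min_width=19, slack=4)
Line 4: ['knife', 'give', 'quick'] (min_width=16, slack=7)
Line 5: ['hospital', 'rain', 'clean'] (min_width=19, slack=4)
Line 6: ['salt', 'dolphin', 'program'] (min_width=20, slack=3)
Line 7: ['butterfly', 'deep', 'evening'] (min_width=22, slack=1)
Line 8: ['television', 'deep'] (min_width=15, slack=8)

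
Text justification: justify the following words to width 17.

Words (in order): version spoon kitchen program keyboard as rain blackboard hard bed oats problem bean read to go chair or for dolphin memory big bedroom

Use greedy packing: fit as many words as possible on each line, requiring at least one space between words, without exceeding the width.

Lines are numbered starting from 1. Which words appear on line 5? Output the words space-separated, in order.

Line 1: ['version', 'spoon'] (min_width=13, slack=4)
Line 2: ['kitchen', 'program'] (min_width=15, slack=2)
Line 3: ['keyboard', 'as', 'rain'] (min_width=16, slack=1)
Line 4: ['blackboard', 'hard'] (min_width=15, slack=2)
Line 5: ['bed', 'oats', 'problem'] (min_width=16, slack=1)
Line 6: ['bean', 'read', 'to', 'go'] (min_width=15, slack=2)
Line 7: ['chair', 'or', 'for'] (min_width=12, slack=5)
Line 8: ['dolphin', 'memory'] (min_width=14, slack=3)
Line 9: ['big', 'bedroom'] (min_width=11, slack=6)

Answer: bed oats problem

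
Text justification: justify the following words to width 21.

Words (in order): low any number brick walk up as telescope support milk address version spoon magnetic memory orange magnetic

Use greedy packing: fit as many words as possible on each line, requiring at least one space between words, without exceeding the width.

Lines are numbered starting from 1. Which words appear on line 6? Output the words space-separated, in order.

Line 1: ['low', 'any', 'number', 'brick'] (min_width=20, slack=1)
Line 2: ['walk', 'up', 'as', 'telescope'] (min_width=20, slack=1)
Line 3: ['support', 'milk', 'address'] (min_width=20, slack=1)
Line 4: ['version', 'spoon'] (min_width=13, slack=8)
Line 5: ['magnetic', 'memory'] (min_width=15, slack=6)
Line 6: ['orange', 'magnetic'] (min_width=15, slack=6)

Answer: orange magnetic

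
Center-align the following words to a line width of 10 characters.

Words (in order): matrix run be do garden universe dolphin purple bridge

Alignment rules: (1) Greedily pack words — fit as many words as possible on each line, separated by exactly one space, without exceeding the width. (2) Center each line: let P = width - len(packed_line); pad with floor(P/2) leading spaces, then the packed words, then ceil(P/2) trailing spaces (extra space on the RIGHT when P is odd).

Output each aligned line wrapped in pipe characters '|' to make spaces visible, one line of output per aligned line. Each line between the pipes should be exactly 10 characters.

Line 1: ['matrix', 'run'] (min_width=10, slack=0)
Line 2: ['be', 'do'] (min_width=5, slack=5)
Line 3: ['garden'] (min_width=6, slack=4)
Line 4: ['universe'] (min_width=8, slack=2)
Line 5: ['dolphin'] (min_width=7, slack=3)
Line 6: ['purple'] (min_width=6, slack=4)
Line 7: ['bridge'] (min_width=6, slack=4)

Answer: |matrix run|
|  be do   |
|  garden  |
| universe |
| dolphin  |
|  purple  |
|  bridge  |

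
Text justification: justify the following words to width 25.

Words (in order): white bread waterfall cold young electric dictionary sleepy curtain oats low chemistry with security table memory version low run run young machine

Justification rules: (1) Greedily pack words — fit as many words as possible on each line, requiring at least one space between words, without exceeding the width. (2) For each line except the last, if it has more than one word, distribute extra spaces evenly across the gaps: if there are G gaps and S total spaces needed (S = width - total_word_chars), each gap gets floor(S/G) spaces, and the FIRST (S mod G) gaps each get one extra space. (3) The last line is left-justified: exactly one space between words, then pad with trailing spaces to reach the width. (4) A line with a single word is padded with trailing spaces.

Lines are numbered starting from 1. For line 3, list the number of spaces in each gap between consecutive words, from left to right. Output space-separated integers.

Answer: 1 1

Derivation:
Line 1: ['white', 'bread', 'waterfall'] (min_width=21, slack=4)
Line 2: ['cold', 'young', 'electric'] (min_width=19, slack=6)
Line 3: ['dictionary', 'sleepy', 'curtain'] (min_width=25, slack=0)
Line 4: ['oats', 'low', 'chemistry', 'with'] (min_width=23, slack=2)
Line 5: ['security', 'table', 'memory'] (min_width=21, slack=4)
Line 6: ['version', 'low', 'run', 'run', 'young'] (min_width=25, slack=0)
Line 7: ['machine'] (min_width=7, slack=18)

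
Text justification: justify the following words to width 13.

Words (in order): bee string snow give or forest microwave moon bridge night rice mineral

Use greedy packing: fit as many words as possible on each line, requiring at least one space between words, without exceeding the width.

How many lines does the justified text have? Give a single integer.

Line 1: ['bee', 'string'] (min_width=10, slack=3)
Line 2: ['snow', 'give', 'or'] (min_width=12, slack=1)
Line 3: ['forest'] (min_width=6, slack=7)
Line 4: ['microwave'] (min_width=9, slack=4)
Line 5: ['moon', 'bridge'] (min_width=11, slack=2)
Line 6: ['night', 'rice'] (min_width=10, slack=3)
Line 7: ['mineral'] (min_width=7, slack=6)
Total lines: 7

Answer: 7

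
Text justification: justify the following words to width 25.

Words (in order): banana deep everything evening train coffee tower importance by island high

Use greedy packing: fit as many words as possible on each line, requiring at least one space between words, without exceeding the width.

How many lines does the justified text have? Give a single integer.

Answer: 4

Derivation:
Line 1: ['banana', 'deep', 'everything'] (min_width=22, slack=3)
Line 2: ['evening', 'train', 'coffee'] (min_width=20, slack=5)
Line 3: ['tower', 'importance', 'by'] (min_width=19, slack=6)
Line 4: ['island', 'high'] (min_width=11, slack=14)
Total lines: 4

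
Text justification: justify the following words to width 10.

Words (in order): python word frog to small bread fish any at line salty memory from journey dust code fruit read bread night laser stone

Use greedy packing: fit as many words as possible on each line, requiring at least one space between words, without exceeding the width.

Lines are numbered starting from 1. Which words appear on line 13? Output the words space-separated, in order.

Line 1: ['python'] (min_width=6, slack=4)
Line 2: ['word', 'frog'] (min_width=9, slack=1)
Line 3: ['to', 'small'] (min_width=8, slack=2)
Line 4: ['bread', 'fish'] (min_width=10, slack=0)
Line 5: ['any', 'at'] (min_width=6, slack=4)
Line 6: ['line', 'salty'] (min_width=10, slack=0)
Line 7: ['memory'] (min_width=6, slack=4)
Line 8: ['from'] (min_width=4, slack=6)
Line 9: ['journey'] (min_width=7, slack=3)
Line 10: ['dust', 'code'] (min_width=9, slack=1)
Line 11: ['fruit', 'read'] (min_width=10, slack=0)
Line 12: ['bread'] (min_width=5, slack=5)
Line 13: ['night'] (min_width=5, slack=5)
Line 14: ['laser'] (min_width=5, slack=5)
Line 15: ['stone'] (min_width=5, slack=5)

Answer: night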